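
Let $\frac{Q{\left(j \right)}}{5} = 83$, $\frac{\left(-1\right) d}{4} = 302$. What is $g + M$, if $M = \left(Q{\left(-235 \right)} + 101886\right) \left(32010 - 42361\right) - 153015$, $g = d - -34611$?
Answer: $-1059037263$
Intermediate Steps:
$d = -1208$ ($d = \left(-4\right) 302 = -1208$)
$Q{\left(j \right)} = 415$ ($Q{\left(j \right)} = 5 \cdot 83 = 415$)
$g = 33403$ ($g = -1208 - -34611 = -1208 + 34611 = 33403$)
$M = -1059070666$ ($M = \left(415 + 101886\right) \left(32010 - 42361\right) - 153015 = 102301 \left(-10351\right) - 153015 = -1058917651 - 153015 = -1059070666$)
$g + M = 33403 - 1059070666 = -1059037263$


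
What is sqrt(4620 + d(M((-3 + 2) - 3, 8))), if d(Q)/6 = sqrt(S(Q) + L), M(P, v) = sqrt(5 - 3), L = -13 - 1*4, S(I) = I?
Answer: sqrt(4620 + 6*I*sqrt(17 - sqrt(2))) ≈ 67.971 + 0.1742*I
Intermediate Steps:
L = -17 (L = -13 - 4 = -17)
M(P, v) = sqrt(2)
d(Q) = 6*sqrt(-17 + Q) (d(Q) = 6*sqrt(Q - 17) = 6*sqrt(-17 + Q))
sqrt(4620 + d(M((-3 + 2) - 3, 8))) = sqrt(4620 + 6*sqrt(-17 + sqrt(2)))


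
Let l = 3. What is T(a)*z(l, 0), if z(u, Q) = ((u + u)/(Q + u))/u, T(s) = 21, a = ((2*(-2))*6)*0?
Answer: 14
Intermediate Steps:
a = 0 (a = -4*6*0 = -24*0 = 0)
z(u, Q) = 2/(Q + u) (z(u, Q) = ((2*u)/(Q + u))/u = (2*u/(Q + u))/u = 2/(Q + u))
T(a)*z(l, 0) = 21*(2/(0 + 3)) = 21*(2/3) = 21*(2*(⅓)) = 21*(⅔) = 14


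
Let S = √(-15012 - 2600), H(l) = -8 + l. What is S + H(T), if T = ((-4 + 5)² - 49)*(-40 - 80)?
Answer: 5752 + 2*I*√4403 ≈ 5752.0 + 132.71*I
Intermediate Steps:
T = 5760 (T = (1² - 49)*(-120) = (1 - 49)*(-120) = -48*(-120) = 5760)
S = 2*I*√4403 (S = √(-17612) = 2*I*√4403 ≈ 132.71*I)
S + H(T) = 2*I*√4403 + (-8 + 5760) = 2*I*√4403 + 5752 = 5752 + 2*I*√4403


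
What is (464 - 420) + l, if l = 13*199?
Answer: 2631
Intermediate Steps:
l = 2587
(464 - 420) + l = (464 - 420) + 2587 = 44 + 2587 = 2631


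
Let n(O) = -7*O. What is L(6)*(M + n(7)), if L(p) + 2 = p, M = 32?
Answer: -68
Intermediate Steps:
L(p) = -2 + p
L(6)*(M + n(7)) = (-2 + 6)*(32 - 7*7) = 4*(32 - 49) = 4*(-17) = -68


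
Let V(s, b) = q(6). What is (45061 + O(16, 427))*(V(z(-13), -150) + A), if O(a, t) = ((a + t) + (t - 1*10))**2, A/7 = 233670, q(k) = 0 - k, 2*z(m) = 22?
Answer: 1283457443124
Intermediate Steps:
z(m) = 11 (z(m) = (1/2)*22 = 11)
q(k) = -k
V(s, b) = -6 (V(s, b) = -1*6 = -6)
A = 1635690 (A = 7*233670 = 1635690)
O(a, t) = (-10 + a + 2*t)**2 (O(a, t) = ((a + t) + (t - 10))**2 = ((a + t) + (-10 + t))**2 = (-10 + a + 2*t)**2)
(45061 + O(16, 427))*(V(z(-13), -150) + A) = (45061 + (-10 + 16 + 2*427)**2)*(-6 + 1635690) = (45061 + (-10 + 16 + 854)**2)*1635684 = (45061 + 860**2)*1635684 = (45061 + 739600)*1635684 = 784661*1635684 = 1283457443124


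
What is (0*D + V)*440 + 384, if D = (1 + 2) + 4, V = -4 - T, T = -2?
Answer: -496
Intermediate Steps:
V = -2 (V = -4 - 1*(-2) = -4 + 2 = -2)
D = 7 (D = 3 + 4 = 7)
(0*D + V)*440 + 384 = (0*7 - 2)*440 + 384 = (0 - 2)*440 + 384 = -2*440 + 384 = -880 + 384 = -496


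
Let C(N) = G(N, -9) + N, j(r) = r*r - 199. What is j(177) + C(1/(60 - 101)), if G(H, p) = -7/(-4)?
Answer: 5105603/164 ≈ 31132.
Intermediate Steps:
G(H, p) = 7/4 (G(H, p) = -7*(-¼) = 7/4)
j(r) = -199 + r² (j(r) = r² - 199 = -199 + r²)
C(N) = 7/4 + N
j(177) + C(1/(60 - 101)) = (-199 + 177²) + (7/4 + 1/(60 - 101)) = (-199 + 31329) + (7/4 + 1/(-41)) = 31130 + (7/4 - 1/41) = 31130 + 283/164 = 5105603/164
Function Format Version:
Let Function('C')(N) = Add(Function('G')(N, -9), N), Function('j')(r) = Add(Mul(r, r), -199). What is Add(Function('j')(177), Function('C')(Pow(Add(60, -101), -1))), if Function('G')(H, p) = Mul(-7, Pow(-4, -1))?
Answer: Rational(5105603, 164) ≈ 31132.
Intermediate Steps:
Function('G')(H, p) = Rational(7, 4) (Function('G')(H, p) = Mul(-7, Rational(-1, 4)) = Rational(7, 4))
Function('j')(r) = Add(-199, Pow(r, 2)) (Function('j')(r) = Add(Pow(r, 2), -199) = Add(-199, Pow(r, 2)))
Function('C')(N) = Add(Rational(7, 4), N)
Add(Function('j')(177), Function('C')(Pow(Add(60, -101), -1))) = Add(Add(-199, Pow(177, 2)), Add(Rational(7, 4), Pow(Add(60, -101), -1))) = Add(Add(-199, 31329), Add(Rational(7, 4), Pow(-41, -1))) = Add(31130, Add(Rational(7, 4), Rational(-1, 41))) = Add(31130, Rational(283, 164)) = Rational(5105603, 164)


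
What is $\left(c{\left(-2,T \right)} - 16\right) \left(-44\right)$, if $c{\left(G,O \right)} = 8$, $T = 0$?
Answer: $352$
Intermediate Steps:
$\left(c{\left(-2,T \right)} - 16\right) \left(-44\right) = \left(8 - 16\right) \left(-44\right) = \left(-8\right) \left(-44\right) = 352$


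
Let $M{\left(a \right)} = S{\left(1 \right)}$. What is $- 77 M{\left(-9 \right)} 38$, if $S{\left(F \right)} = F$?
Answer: $-2926$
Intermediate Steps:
$M{\left(a \right)} = 1$
$- 77 M{\left(-9 \right)} 38 = \left(-77\right) 1 \cdot 38 = \left(-77\right) 38 = -2926$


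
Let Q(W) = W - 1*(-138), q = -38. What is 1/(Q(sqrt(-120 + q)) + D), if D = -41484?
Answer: -20673/854745937 - I*sqrt(158)/1709491874 ≈ -2.4186e-5 - 7.3529e-9*I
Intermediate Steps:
Q(W) = 138 + W (Q(W) = W + 138 = 138 + W)
1/(Q(sqrt(-120 + q)) + D) = 1/((138 + sqrt(-120 - 38)) - 41484) = 1/((138 + sqrt(-158)) - 41484) = 1/((138 + I*sqrt(158)) - 41484) = 1/(-41346 + I*sqrt(158))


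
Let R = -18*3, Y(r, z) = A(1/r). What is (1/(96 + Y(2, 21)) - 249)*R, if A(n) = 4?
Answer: 672273/50 ≈ 13445.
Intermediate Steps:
Y(r, z) = 4
R = -54
(1/(96 + Y(2, 21)) - 249)*R = (1/(96 + 4) - 249)*(-54) = (1/100 - 249)*(-54) = -24899/100*(-54) = 672273/50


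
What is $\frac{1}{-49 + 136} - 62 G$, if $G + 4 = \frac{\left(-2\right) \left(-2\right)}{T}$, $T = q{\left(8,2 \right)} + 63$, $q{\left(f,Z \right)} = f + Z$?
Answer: $\frac{1553545}{6351} \approx 244.61$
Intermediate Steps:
$q{\left(f,Z \right)} = Z + f$
$T = 73$ ($T = \left(2 + 8\right) + 63 = 10 + 63 = 73$)
$G = - \frac{288}{73}$ ($G = -4 + \frac{\left(-2\right) \left(-2\right)}{73} = -4 + 4 \cdot \frac{1}{73} = -4 + \frac{4}{73} = - \frac{288}{73} \approx -3.9452$)
$\frac{1}{-49 + 136} - 62 G = \frac{1}{-49 + 136} - - \frac{17856}{73} = \frac{1}{87} + \frac{17856}{73} = \frac{1553545}{6351}$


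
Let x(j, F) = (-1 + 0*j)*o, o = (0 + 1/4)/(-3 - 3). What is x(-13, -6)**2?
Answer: 1/576 ≈ 0.0017361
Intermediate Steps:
o = -1/24 (o = (0 + 1*(1/4))/(-6) = (0 + 1/4)*(-1/6) = (1/4)*(-1/6) = -1/24 ≈ -0.041667)
x(j, F) = 1/24 (x(j, F) = (-1 + 0*j)*(-1/24) = (-1 + 0)*(-1/24) = -1*(-1/24) = 1/24)
x(-13, -6)**2 = (1/24)**2 = 1/576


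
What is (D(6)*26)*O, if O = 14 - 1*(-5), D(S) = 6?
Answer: 2964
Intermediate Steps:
O = 19 (O = 14 + 5 = 19)
(D(6)*26)*O = (6*26)*19 = 156*19 = 2964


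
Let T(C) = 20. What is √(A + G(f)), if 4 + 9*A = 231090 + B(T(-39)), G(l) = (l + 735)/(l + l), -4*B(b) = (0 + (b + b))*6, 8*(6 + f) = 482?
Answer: √888315602/186 ≈ 160.24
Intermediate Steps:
f = 217/4 (f = -6 + (⅛)*482 = -6 + 241/4 = 217/4 ≈ 54.250)
B(b) = -3*b (B(b) = -(0 + (b + b))*6/4 = -(0 + 2*b)*6/4 = -2*b*6/4 = -3*b)
G(l) = (735 + l)/(2*l) (G(l) = (735 + l)/((2*l)) = (735 + l)*(1/(2*l)) = (735 + l)/(2*l))
A = 231026/9 (A = -4/9 + (231090 - 3*20)/9 = -4/9 + (231090 - 60)/9 = -4/9 + (⅑)*231030 = -4/9 + 25670 = 231026/9 ≈ 25670.)
√(A + G(f)) = √(231026/9 + (735 + 217/4)/(2*(217/4))) = √(231026/9 + (½)*(4/217)*(3157/4)) = √(231026/9 + 451/62) = √(14327671/558) = √888315602/186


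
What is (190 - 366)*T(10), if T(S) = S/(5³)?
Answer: -352/25 ≈ -14.080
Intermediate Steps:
T(S) = S/125
(190 - 366)*T(10) = (190 - 366)*((1/125)*10) = -176*2/25 = -352/25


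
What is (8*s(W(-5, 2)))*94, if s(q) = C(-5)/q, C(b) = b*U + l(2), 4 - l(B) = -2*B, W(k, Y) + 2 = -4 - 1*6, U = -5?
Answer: -2068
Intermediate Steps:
W(k, Y) = -12 (W(k, Y) = -2 + (-4 - 1*6) = -2 + (-4 - 6) = -2 - 10 = -12)
l(B) = 4 + 2*B (l(B) = 4 - (-2)*B = 4 + 2*B)
C(b) = 8 - 5*b (C(b) = b*(-5) + (4 + 2*2) = -5*b + (4 + 4) = -5*b + 8 = 8 - 5*b)
s(q) = 33/q (s(q) = (8 - 5*(-5))/q = (8 + 25)/q = 33/q)
(8*s(W(-5, 2)))*94 = (8*(33/(-12)))*94 = (8*(33*(-1/12)))*94 = (8*(-11/4))*94 = -22*94 = -2068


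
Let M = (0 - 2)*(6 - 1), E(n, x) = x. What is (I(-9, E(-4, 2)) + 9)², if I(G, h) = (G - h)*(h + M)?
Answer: 9409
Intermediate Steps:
M = -10 (M = -2*5 = -10)
I(G, h) = (-10 + h)*(G - h) (I(G, h) = (G - h)*(h - 10) = (G - h)*(-10 + h) = (-10 + h)*(G - h))
(I(-9, E(-4, 2)) + 9)² = ((-1*2² - 10*(-9) + 10*2 - 9*2) + 9)² = ((-1*4 + 90 + 20 - 18) + 9)² = ((-4 + 90 + 20 - 18) + 9)² = (88 + 9)² = 97² = 9409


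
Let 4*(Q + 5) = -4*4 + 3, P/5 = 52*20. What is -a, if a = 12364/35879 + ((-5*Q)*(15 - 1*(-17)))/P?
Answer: -2791327/4664270 ≈ -0.59845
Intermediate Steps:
P = 5200 (P = 5*(52*20) = 5*1040 = 5200)
Q = -33/4 (Q = -5 + (-4*4 + 3)/4 = -5 + (-16 + 3)/4 = -5 + (¼)*(-13) = -5 - 13/4 = -33/4 ≈ -8.2500)
a = 2791327/4664270 (a = 12364/35879 + ((-5*(-33/4))*(15 - 1*(-17)))/5200 = 12364*(1/35879) + (165*(15 + 17)/4)*(1/5200) = 12364/35879 + ((165/4)*32)*(1/5200) = 12364/35879 + 1320*(1/5200) = 12364/35879 + 33/130 = 2791327/4664270 ≈ 0.59845)
-a = -1*2791327/4664270 = -2791327/4664270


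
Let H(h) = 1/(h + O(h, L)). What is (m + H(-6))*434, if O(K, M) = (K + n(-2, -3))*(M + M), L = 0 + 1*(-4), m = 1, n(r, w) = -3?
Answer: 14539/33 ≈ 440.58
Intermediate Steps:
L = -4 (L = 0 - 4 = -4)
O(K, M) = 2*M*(-3 + K) (O(K, M) = (K - 3)*(M + M) = (-3 + K)*(2*M) = 2*M*(-3 + K))
H(h) = 1/(24 - 7*h) (H(h) = 1/(h + 2*(-4)*(-3 + h)) = 1/(h + (24 - 8*h)) = 1/(24 - 7*h))
(m + H(-6))*434 = (1 + 1/(24 - 7*(-6)))*434 = (1 + 1/(24 + 42))*434 = (1 + 1/66)*434 = (67/66)*434 = 14539/33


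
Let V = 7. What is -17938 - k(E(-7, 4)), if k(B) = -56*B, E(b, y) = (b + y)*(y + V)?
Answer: -19786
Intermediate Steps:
E(b, y) = (7 + y)*(b + y) (E(b, y) = (b + y)*(y + 7) = (b + y)*(7 + y) = (7 + y)*(b + y))
-17938 - k(E(-7, 4)) = -17938 - (-56)*(4² + 7*(-7) + 7*4 - 7*4) = -17938 - (-56)*(16 - 49 + 28 - 28) = -17938 - (-56)*(-33) = -17938 - 1*1848 = -17938 - 1848 = -19786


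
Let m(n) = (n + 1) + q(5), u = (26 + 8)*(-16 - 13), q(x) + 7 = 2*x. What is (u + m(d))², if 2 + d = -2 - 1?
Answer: 974169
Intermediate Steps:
q(x) = -7 + 2*x
d = -5 (d = -2 + (-2 - 1) = -2 - 3 = -5)
u = -986 (u = 34*(-29) = -986)
m(n) = 4 + n (m(n) = (n + 1) + (-7 + 2*5) = (1 + n) + (-7 + 10) = (1 + n) + 3 = 4 + n)
(u + m(d))² = (-986 + (4 - 5))² = (-986 - 1)² = (-987)² = 974169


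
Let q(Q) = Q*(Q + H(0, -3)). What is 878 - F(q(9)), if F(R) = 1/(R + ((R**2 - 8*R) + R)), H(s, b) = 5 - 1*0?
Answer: 13275359/15120 ≈ 878.00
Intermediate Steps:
H(s, b) = 5 (H(s, b) = 5 + 0 = 5)
q(Q) = Q*(5 + Q) (q(Q) = Q*(Q + 5) = Q*(5 + Q))
F(R) = 1/(R**2 - 6*R) (F(R) = 1/(R + (R**2 - 7*R)) = 1/(R**2 - 6*R))
878 - F(q(9)) = 878 - 1/((9*(5 + 9))*(-6 + 9*(5 + 9))) = 878 - 1/((9*14)*(-6 + 9*14)) = 878 - 1/(126*(-6 + 126)) = 878 - 1/(126*120) = 878 - 1*1/15120 = 878 - 1/15120 = 13275359/15120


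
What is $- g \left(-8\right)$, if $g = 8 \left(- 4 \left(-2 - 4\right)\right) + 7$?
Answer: $1592$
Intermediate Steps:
$g = 199$ ($g = 8 \left(\left(-4\right) \left(-6\right)\right) + 7 = 8 \cdot 24 + 7 = 192 + 7 = 199$)
$- g \left(-8\right) = \left(-1\right) 199 \left(-8\right) = \left(-199\right) \left(-8\right) = 1592$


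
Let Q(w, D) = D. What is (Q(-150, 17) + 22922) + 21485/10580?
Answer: 48543221/2116 ≈ 22941.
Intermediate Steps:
(Q(-150, 17) + 22922) + 21485/10580 = (17 + 22922) + 21485/10580 = 22939 + 21485*(1/10580) = 22939 + 4297/2116 = 48543221/2116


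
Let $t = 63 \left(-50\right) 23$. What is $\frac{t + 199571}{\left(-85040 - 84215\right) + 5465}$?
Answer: $- \frac{127121}{163790} \approx -0.77612$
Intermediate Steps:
$t = -72450$ ($t = \left(-3150\right) 23 = -72450$)
$\frac{t + 199571}{\left(-85040 - 84215\right) + 5465} = \frac{-72450 + 199571}{\left(-85040 - 84215\right) + 5465} = \frac{127121}{\left(-85040 - 84215\right) + 5465} = \frac{127121}{-169255 + 5465} = \frac{127121}{-163790} = 127121 \left(- \frac{1}{163790}\right) = - \frac{127121}{163790}$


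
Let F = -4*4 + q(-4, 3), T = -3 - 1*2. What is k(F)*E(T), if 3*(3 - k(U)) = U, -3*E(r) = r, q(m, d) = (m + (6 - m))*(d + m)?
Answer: 155/9 ≈ 17.222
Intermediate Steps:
q(m, d) = 6*d + 6*m (q(m, d) = 6*(d + m) = 6*d + 6*m)
T = -5 (T = -3 - 2 = -5)
E(r) = -r/3
F = -22 (F = -4*4 + (6*3 + 6*(-4)) = -16 + (18 - 24) = -16 - 6 = -22)
k(U) = 3 - U/3
k(F)*E(T) = (3 - ⅓*(-22))*(-⅓*(-5)) = (3 + 22/3)*(5/3) = (31/3)*(5/3) = 155/9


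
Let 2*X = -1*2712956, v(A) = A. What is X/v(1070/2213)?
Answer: -1500942907/535 ≈ -2.8055e+6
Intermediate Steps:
X = -1356478 (X = (-1*2712956)/2 = (½)*(-2712956) = -1356478)
X/v(1070/2213) = -1356478/(1070/2213) = -1356478/(1070*(1/2213)) = -1356478/1070/2213 = -1356478*2213/1070 = -1500942907/535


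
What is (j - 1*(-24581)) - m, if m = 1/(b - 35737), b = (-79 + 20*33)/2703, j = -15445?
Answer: 882505900783/96596530 ≈ 9136.0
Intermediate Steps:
b = 581/2703 (b = (-79 + 660)*(1/2703) = 581*(1/2703) = 581/2703 ≈ 0.21495)
m = -2703/96596530 (m = 1/(581/2703 - 35737) = 1/(-96596530/2703) = -2703/96596530 ≈ -2.7982e-5)
(j - 1*(-24581)) - m = (-15445 - 1*(-24581)) - 1*(-2703/96596530) = (-15445 + 24581) + 2703/96596530 = 9136 + 2703/96596530 = 882505900783/96596530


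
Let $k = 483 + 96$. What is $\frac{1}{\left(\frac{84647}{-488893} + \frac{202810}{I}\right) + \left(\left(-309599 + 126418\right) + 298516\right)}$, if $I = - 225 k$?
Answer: $\frac{12738107115}{1469127548153074} \approx 8.6705 \cdot 10^{-6}$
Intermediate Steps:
$k = 579$
$I = -130275$ ($I = \left(-225\right) 579 = -130275$)
$\frac{1}{\left(\frac{84647}{-488893} + \frac{202810}{I}\right) + \left(\left(-309599 + 126418\right) + 298516\right)} = \frac{1}{\left(\frac{84647}{-488893} + \frac{202810}{-130275}\right) + \left(\left(-309599 + 126418\right) + 298516\right)} = \frac{1}{\left(84647 \left(- \frac{1}{488893}\right) + 202810 \left(- \frac{1}{130275}\right)\right) + \left(-183181 + 298516\right)} = \frac{1}{\left(- \frac{84647}{488893} - \frac{40562}{26055}\right) + 115335} = \frac{1}{- \frac{22035955451}{12738107115} + 115335} = \frac{1}{\frac{1469127548153074}{12738107115}} = \frac{12738107115}{1469127548153074}$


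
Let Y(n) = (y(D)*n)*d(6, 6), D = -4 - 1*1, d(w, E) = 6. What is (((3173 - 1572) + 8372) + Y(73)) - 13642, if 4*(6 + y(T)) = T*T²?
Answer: -39969/2 ≈ -19985.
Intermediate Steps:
D = -5 (D = -4 - 1 = -5)
y(T) = -6 + T³/4 (y(T) = -6 + (T*T²)/4 = -6 + T³/4)
Y(n) = -447*n/2 (Y(n) = ((-6 + (¼)*(-5)³)*n)*6 = ((-6 + (¼)*(-125))*n)*6 = ((-6 - 125/4)*n)*6 = -149*n/4*6 = -447*n/2)
(((3173 - 1572) + 8372) + Y(73)) - 13642 = (((3173 - 1572) + 8372) - 447/2*73) - 13642 = ((1601 + 8372) - 32631/2) - 13642 = (9973 - 32631/2) - 13642 = -12685/2 - 13642 = -39969/2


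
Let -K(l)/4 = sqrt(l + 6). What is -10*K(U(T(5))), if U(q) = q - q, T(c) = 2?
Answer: 40*sqrt(6) ≈ 97.980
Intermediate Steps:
U(q) = 0
K(l) = -4*sqrt(6 + l) (K(l) = -4*sqrt(l + 6) = -4*sqrt(6 + l))
-10*K(U(T(5))) = -(-40)*sqrt(6 + 0) = -(-40)*sqrt(6) = 40*sqrt(6)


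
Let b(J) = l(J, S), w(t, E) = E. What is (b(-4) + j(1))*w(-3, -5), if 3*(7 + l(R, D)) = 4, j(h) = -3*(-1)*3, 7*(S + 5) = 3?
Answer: -50/3 ≈ -16.667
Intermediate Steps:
S = -32/7 (S = -5 + (⅐)*3 = -5 + 3/7 = -32/7 ≈ -4.5714)
j(h) = 9 (j(h) = 3*3 = 9)
l(R, D) = -17/3 (l(R, D) = -7 + (⅓)*4 = -7 + 4/3 = -17/3)
b(J) = -17/3
(b(-4) + j(1))*w(-3, -5) = (-17/3 + 9)*(-5) = (10/3)*(-5) = -50/3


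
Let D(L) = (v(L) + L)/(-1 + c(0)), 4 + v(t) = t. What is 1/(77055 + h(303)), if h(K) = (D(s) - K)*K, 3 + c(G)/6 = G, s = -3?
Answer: -19/277296 ≈ -6.8519e-5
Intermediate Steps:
v(t) = -4 + t
c(G) = -18 + 6*G
D(L) = 4/19 - 2*L/19 (D(L) = ((-4 + L) + L)/(-1 + (-18 + 6*0)) = (-4 + 2*L)/(-1 + (-18 + 0)) = (-4 + 2*L)/(-1 - 18) = (-4 + 2*L)/(-19) = (-4 + 2*L)*(-1/19) = 4/19 - 2*L/19)
h(K) = K*(10/19 - K) (h(K) = ((4/19 - 2/19*(-3)) - K)*K = ((4/19 + 6/19) - K)*K = (10/19 - K)*K = K*(10/19 - K))
1/(77055 + h(303)) = 1/(77055 + (1/19)*303*(10 - 19*303)) = 1/(77055 + (1/19)*303*(10 - 5757)) = 1/(77055 + (1/19)*303*(-5747)) = 1/(77055 - 1741341/19) = 1/(-277296/19) = -19/277296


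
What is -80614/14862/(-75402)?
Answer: 40307/560312262 ≈ 7.1937e-5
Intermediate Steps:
-80614/14862/(-75402) = -80614*1/14862*(-1/75402) = -40307/7431*(-1/75402) = 40307/560312262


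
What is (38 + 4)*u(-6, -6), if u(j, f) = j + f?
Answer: -504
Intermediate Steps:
u(j, f) = f + j
(38 + 4)*u(-6, -6) = (38 + 4)*(-6 - 6) = 42*(-12) = -504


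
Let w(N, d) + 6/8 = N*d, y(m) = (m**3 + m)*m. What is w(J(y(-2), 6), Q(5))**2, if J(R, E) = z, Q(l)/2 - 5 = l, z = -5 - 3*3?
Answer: 1261129/16 ≈ 78821.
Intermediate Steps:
y(m) = m*(m + m**3) (y(m) = (m + m**3)*m = m*(m + m**3))
z = -14 (z = -5 - 9 = -14)
Q(l) = 10 + 2*l
J(R, E) = -14
w(N, d) = -3/4 + N*d
w(J(y(-2), 6), Q(5))**2 = (-3/4 - 14*(10 + 2*5))**2 = (-3/4 - 14*(10 + 10))**2 = (-3/4 - 14*20)**2 = (-3/4 - 280)**2 = (-1123/4)**2 = 1261129/16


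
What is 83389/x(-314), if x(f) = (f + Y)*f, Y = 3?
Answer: 83389/97654 ≈ 0.85392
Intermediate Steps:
x(f) = f*(3 + f) (x(f) = (f + 3)*f = (3 + f)*f = f*(3 + f))
83389/x(-314) = 83389/((-314*(3 - 314))) = 83389/((-314*(-311))) = 83389/97654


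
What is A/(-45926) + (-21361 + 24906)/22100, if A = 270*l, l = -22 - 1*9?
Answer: 34778467/101496460 ≈ 0.34266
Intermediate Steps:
l = -31 (l = -22 - 9 = -31)
A = -8370 (A = 270*(-31) = -8370)
A/(-45926) + (-21361 + 24906)/22100 = -8370/(-45926) + (-21361 + 24906)/22100 = -8370*(-1/45926) + 3545*(1/22100) = 4185/22963 + 709/4420 = 34778467/101496460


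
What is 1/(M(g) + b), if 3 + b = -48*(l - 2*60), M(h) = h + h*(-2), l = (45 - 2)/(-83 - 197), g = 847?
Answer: 35/172108 ≈ 0.00020336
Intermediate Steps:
l = -43/280 (l = 43/(-280) = 43*(-1/280) = -43/280 ≈ -0.15357)
M(h) = -h (M(h) = h - 2*h = -h)
b = 201753/35 (b = -3 - 48*(-43/280 - 2*60) = -3 - 48*(-43/280 - 120) = -3 - 48*(-33643/280) = -3 + 201858/35 = 201753/35 ≈ 5764.4)
1/(M(g) + b) = 1/(-1*847 + 201753/35) = 1/(-847 + 201753/35) = 1/(172108/35) = 35/172108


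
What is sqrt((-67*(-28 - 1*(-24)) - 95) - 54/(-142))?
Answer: sqrt(874010)/71 ≈ 13.167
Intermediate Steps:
sqrt((-67*(-28 - 1*(-24)) - 95) - 54/(-142)) = sqrt((-67*(-28 + 24) - 95) - 1/142*(-54)) = sqrt((-67*(-4) - 95) + 27/71) = sqrt((268 - 95) + 27/71) = sqrt(173 + 27/71) = sqrt(12310/71) = sqrt(874010)/71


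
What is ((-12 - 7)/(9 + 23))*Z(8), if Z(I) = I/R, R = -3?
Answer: 19/12 ≈ 1.5833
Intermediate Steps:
Z(I) = -I/3 (Z(I) = I/(-3) = I*(-1/3) = -I/3)
((-12 - 7)/(9 + 23))*Z(8) = ((-12 - 7)/(9 + 23))*(-1/3*8) = -19/32*(-8/3) = 19/12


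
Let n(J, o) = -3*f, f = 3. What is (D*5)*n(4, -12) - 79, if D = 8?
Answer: -439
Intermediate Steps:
n(J, o) = -9 (n(J, o) = -3*3 = -9)
(D*5)*n(4, -12) - 79 = (8*5)*(-9) - 79 = 40*(-9) - 79 = -360 - 79 = -439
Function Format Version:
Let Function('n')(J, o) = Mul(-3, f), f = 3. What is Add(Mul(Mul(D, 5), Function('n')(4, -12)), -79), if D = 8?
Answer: -439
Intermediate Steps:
Function('n')(J, o) = -9 (Function('n')(J, o) = Mul(-3, 3) = -9)
Add(Mul(Mul(D, 5), Function('n')(4, -12)), -79) = Add(Mul(Mul(8, 5), -9), -79) = Add(Mul(40, -9), -79) = Add(-360, -79) = -439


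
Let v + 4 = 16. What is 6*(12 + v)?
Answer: 144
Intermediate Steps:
v = 12 (v = -4 + 16 = 12)
6*(12 + v) = 6*(12 + 12) = 6*24 = 144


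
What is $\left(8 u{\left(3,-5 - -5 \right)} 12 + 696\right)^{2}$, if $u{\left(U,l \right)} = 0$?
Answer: $484416$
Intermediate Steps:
$\left(8 u{\left(3,-5 - -5 \right)} 12 + 696\right)^{2} = \left(8 \cdot 0 \cdot 12 + 696\right)^{2} = \left(0 \cdot 12 + 696\right)^{2} = \left(0 + 696\right)^{2} = 696^{2} = 484416$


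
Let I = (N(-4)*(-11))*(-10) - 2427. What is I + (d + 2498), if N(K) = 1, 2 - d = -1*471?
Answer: 654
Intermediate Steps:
d = 473 (d = 2 - (-1)*471 = 2 - 1*(-471) = 2 + 471 = 473)
I = -2317 (I = (1*(-11))*(-10) - 2427 = -11*(-10) - 2427 = 110 - 2427 = -2317)
I + (d + 2498) = -2317 + (473 + 2498) = -2317 + 2971 = 654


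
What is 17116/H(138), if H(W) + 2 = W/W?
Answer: -17116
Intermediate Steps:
H(W) = -1 (H(W) = -2 + W/W = -2 + 1 = -1)
17116/H(138) = 17116/(-1) = 17116*(-1) = -17116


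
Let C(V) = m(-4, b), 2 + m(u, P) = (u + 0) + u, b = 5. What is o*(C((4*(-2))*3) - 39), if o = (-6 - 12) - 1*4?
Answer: 1078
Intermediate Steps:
m(u, P) = -2 + 2*u (m(u, P) = -2 + ((u + 0) + u) = -2 + (u + u) = -2 + 2*u)
o = -22 (o = -18 - 4 = -22)
C(V) = -10 (C(V) = -2 + 2*(-4) = -2 - 8 = -10)
o*(C((4*(-2))*3) - 39) = -22*(-10 - 39) = -22*(-49) = 1078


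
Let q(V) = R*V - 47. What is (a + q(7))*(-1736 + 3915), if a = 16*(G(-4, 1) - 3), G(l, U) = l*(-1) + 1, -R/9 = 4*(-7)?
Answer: 3811071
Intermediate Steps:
R = 252 (R = -36*(-7) = -9*(-28) = 252)
q(V) = -47 + 252*V (q(V) = 252*V - 47 = -47 + 252*V)
G(l, U) = 1 - l (G(l, U) = -l + 1 = 1 - l)
a = 32 (a = 16*((1 - 1*(-4)) - 3) = 16*((1 + 4) - 3) = 16*(5 - 3) = 16*2 = 32)
(a + q(7))*(-1736 + 3915) = (32 + (-47 + 252*7))*(-1736 + 3915) = (32 + (-47 + 1764))*2179 = (32 + 1717)*2179 = 1749*2179 = 3811071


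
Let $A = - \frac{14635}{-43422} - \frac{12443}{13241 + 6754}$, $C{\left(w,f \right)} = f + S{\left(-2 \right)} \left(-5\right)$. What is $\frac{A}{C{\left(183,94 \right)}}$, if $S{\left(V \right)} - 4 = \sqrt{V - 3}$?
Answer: $- \frac{3054635159}{810486067815} - \frac{82557707 i \sqrt{5}}{324194427126} \approx -0.0037689 - 0.00056943 i$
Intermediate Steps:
$S{\left(V \right)} = 4 + \sqrt{-3 + V}$ ($S{\left(V \right)} = 4 + \sqrt{V - 3} = 4 + \sqrt{-3 + V}$)
$C{\left(w,f \right)} = -20 + f - 5 i \sqrt{5}$ ($C{\left(w,f \right)} = f + \left(4 + \sqrt{-3 - 2}\right) \left(-5\right) = f + \left(4 + \sqrt{-5}\right) \left(-5\right) = f + \left(4 + i \sqrt{5}\right) \left(-5\right) = f - \left(20 + 5 i \sqrt{5}\right) = -20 + f - 5 i \sqrt{5}$)
$A = - \frac{82557707}{289407630}$ ($A = \left(-14635\right) \left(- \frac{1}{43422}\right) - \frac{12443}{19995} = \frac{14635}{43422} - \frac{12443}{19995} = - \frac{82557707}{289407630} \approx -0.28526$)
$\frac{A}{C{\left(183,94 \right)}} = - \frac{82557707}{289407630 \left(-20 + 94 - 5 i \sqrt{5}\right)} = - \frac{82557707}{289407630 \left(74 - 5 i \sqrt{5}\right)}$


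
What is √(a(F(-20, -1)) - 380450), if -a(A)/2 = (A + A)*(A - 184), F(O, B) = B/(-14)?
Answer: 5*I*√745579/7 ≈ 616.76*I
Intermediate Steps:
F(O, B) = -B/14 (F(O, B) = B*(-1/14) = -B/14)
a(A) = -4*A*(-184 + A) (a(A) = -2*(A + A)*(A - 184) = -2*2*A*(-184 + A) = -4*A*(-184 + A))
√(a(F(-20, -1)) - 380450) = √(4*(-1/14*(-1))*(184 - (-1)*(-1)/14) - 380450) = √(4*(1/14)*(184 - 1*1/14) - 380450) = √(4*(1/14)*(184 - 1/14) - 380450) = √(4*(1/14)*(2575/14) - 380450) = √(2575/49 - 380450) = √(-18639475/49) = 5*I*√745579/7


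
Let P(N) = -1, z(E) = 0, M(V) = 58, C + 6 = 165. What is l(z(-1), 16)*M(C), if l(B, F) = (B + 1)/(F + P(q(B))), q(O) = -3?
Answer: 58/15 ≈ 3.8667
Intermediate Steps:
C = 159 (C = -6 + 165 = 159)
l(B, F) = (1 + B)/(-1 + F) (l(B, F) = (B + 1)/(F - 1) = (1 + B)/(-1 + F))
l(z(-1), 16)*M(C) = ((1 + 0)/(-1 + 16))*58 = (1/15)*58 = 58/15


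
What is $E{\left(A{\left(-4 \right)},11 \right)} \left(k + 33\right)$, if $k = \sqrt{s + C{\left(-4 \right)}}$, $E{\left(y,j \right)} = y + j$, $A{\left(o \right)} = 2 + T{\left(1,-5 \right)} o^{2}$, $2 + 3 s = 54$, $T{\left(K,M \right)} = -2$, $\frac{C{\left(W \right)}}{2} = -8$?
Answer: $-627 - \frac{38 \sqrt{3}}{3} \approx -648.94$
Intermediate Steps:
$C{\left(W \right)} = -16$ ($C{\left(W \right)} = 2 \left(-8\right) = -16$)
$s = \frac{52}{3}$ ($s = - \frac{2}{3} + \frac{1}{3} \cdot 54 = - \frac{2}{3} + 18 = \frac{52}{3} \approx 17.333$)
$A{\left(o \right)} = 2 - 2 o^{2}$
$E{\left(y,j \right)} = j + y$
$k = \frac{2 \sqrt{3}}{3}$ ($k = \sqrt{\frac{52}{3} - 16} = \sqrt{\frac{4}{3}} = \frac{2 \sqrt{3}}{3} \approx 1.1547$)
$E{\left(A{\left(-4 \right)},11 \right)} \left(k + 33\right) = \left(11 + \left(2 - 2 \left(-4\right)^{2}\right)\right) \left(\frac{2 \sqrt{3}}{3} + 33\right) = \left(11 + \left(2 - 32\right)\right) \left(33 + \frac{2 \sqrt{3}}{3}\right) = \left(11 - 30\right) \left(33 + \frac{2 \sqrt{3}}{3}\right) = - 19 \left(33 + \frac{2 \sqrt{3}}{3}\right) = -627 - \frac{38 \sqrt{3}}{3}$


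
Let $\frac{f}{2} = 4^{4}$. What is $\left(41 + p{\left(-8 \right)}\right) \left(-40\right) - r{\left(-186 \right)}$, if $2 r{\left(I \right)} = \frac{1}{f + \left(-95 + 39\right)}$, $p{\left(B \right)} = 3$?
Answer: $- \frac{1605121}{912} \approx -1760.0$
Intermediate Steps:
$f = 512$ ($f = 2 \cdot 4^{4} = 2 \cdot 256 = 512$)
$r{\left(I \right)} = \frac{1}{912}$ ($r{\left(I \right)} = \frac{1}{2 \left(512 + \left(-95 + 39\right)\right)} = \frac{1}{2 \left(512 - 56\right)} = \frac{1}{2 \cdot 456} = \frac{1}{2} \cdot \frac{1}{456} = \frac{1}{912}$)
$\left(41 + p{\left(-8 \right)}\right) \left(-40\right) - r{\left(-186 \right)} = \left(41 + 3\right) \left(-40\right) - \frac{1}{912} = 44 \left(-40\right) - \frac{1}{912} = -1760 - \frac{1}{912} = - \frac{1605121}{912}$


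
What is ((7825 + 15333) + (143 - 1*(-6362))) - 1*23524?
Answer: 6139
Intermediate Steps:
((7825 + 15333) + (143 - 1*(-6362))) - 1*23524 = (23158 + (143 + 6362)) - 23524 = (23158 + 6505) - 23524 = 29663 - 23524 = 6139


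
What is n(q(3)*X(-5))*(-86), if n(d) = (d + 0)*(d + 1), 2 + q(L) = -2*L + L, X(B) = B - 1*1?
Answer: -79980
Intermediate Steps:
X(B) = -1 + B (X(B) = B - 1 = -1 + B)
q(L) = -2 - L (q(L) = -2 + (-2*L + L) = -2 - L)
n(d) = d*(1 + d)
n(q(3)*X(-5))*(-86) = (((-2 - 1*3)*(-1 - 5))*(1 + (-2 - 1*3)*(-1 - 5)))*(-86) = (((-2 - 3)*(-6))*(1 + (-2 - 3)*(-6)))*(-86) = ((-5*(-6))*(1 - 5*(-6)))*(-86) = (30*(1 + 30))*(-86) = (30*31)*(-86) = 930*(-86) = -79980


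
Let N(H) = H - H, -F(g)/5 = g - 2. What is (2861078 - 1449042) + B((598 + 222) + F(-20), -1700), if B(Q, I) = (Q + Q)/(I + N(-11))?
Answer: 120022967/85 ≈ 1.4120e+6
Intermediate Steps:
F(g) = 10 - 5*g (F(g) = -5*(g - 2) = -5*(-2 + g) = 10 - 5*g)
N(H) = 0
B(Q, I) = 2*Q/I (B(Q, I) = (Q + Q)/(I + 0) = (2*Q)/I = 2*Q/I)
(2861078 - 1449042) + B((598 + 222) + F(-20), -1700) = (2861078 - 1449042) + 2*((598 + 222) + (10 - 5*(-20)))/(-1700) = 1412036 + 2*(820 + (10 + 100))*(-1/1700) = 1412036 + 2*(820 + 110)*(-1/1700) = 1412036 + 2*930*(-1/1700) = 1412036 - 93/85 = 120022967/85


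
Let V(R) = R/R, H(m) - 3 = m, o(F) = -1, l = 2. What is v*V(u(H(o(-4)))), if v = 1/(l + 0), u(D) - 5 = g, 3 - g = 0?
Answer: ½ ≈ 0.50000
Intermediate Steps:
g = 3 (g = 3 - 1*0 = 3 + 0 = 3)
H(m) = 3 + m
u(D) = 8 (u(D) = 5 + 3 = 8)
V(R) = 1
v = ½ (v = 1/(2 + 0) = 1/2 = ½ ≈ 0.50000)
v*V(u(H(o(-4)))) = (½)*1 = ½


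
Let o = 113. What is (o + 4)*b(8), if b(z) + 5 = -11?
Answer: -1872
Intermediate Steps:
b(z) = -16 (b(z) = -5 - 11 = -16)
(o + 4)*b(8) = (113 + 4)*(-16) = 117*(-16) = -1872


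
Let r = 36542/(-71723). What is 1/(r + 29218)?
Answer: 71723/2095566072 ≈ 3.4226e-5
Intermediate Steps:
r = -36542/71723 (r = 36542*(-1/71723) = -36542/71723 ≈ -0.50949)
1/(r + 29218) = 1/(-36542/71723 + 29218) = 1/(2095566072/71723) = 71723/2095566072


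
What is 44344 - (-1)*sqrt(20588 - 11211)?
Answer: 44344 + sqrt(9377) ≈ 44441.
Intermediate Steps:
44344 - (-1)*sqrt(20588 - 11211) = 44344 - (-1)*sqrt(9377) = 44344 + sqrt(9377)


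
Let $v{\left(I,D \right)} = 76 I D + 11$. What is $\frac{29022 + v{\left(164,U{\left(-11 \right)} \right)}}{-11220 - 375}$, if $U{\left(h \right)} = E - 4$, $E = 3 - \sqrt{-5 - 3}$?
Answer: $- \frac{5523}{3865} + \frac{24928 i \sqrt{2}}{11595} \approx -1.429 + 3.0404 i$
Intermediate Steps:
$E = 3 - 2 i \sqrt{2}$ ($E = 3 - \sqrt{-8} = 3 - 2 i \sqrt{2} \approx 3.0 - 2.8284 i$)
$U{\left(h \right)} = -1 - 2 i \sqrt{2}$ ($U{\left(h \right)} = \left(3 - 2 i \sqrt{2}\right) - 4 = -1 - 2 i \sqrt{2}$)
$v{\left(I,D \right)} = 11 + 76 D I$ ($v{\left(I,D \right)} = 76 D I + 11 = 11 + 76 D I$)
$\frac{29022 + v{\left(164,U{\left(-11 \right)} \right)}}{-11220 - 375} = \frac{29022 + \left(11 + 76 \left(-1 - 2 i \sqrt{2}\right) 164\right)}{-11220 - 375} = \frac{29022 - \left(12453 + 24928 i \sqrt{2}\right)}{-11595} = \left(29022 - \left(12453 + 24928 i \sqrt{2}\right)\right) \left(- \frac{1}{11595}\right) = \left(16569 - 24928 i \sqrt{2}\right) \left(- \frac{1}{11595}\right) = - \frac{5523}{3865} + \frac{24928 i \sqrt{2}}{11595}$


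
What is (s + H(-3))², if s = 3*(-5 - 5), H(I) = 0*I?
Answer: 900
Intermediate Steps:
H(I) = 0
s = -30 (s = 3*(-10) = -30)
(s + H(-3))² = (-30 + 0)² = (-30)² = 900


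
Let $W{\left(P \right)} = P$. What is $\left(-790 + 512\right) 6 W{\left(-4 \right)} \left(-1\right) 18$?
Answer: $-120096$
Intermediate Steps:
$\left(-790 + 512\right) 6 W{\left(-4 \right)} \left(-1\right) 18 = \left(-790 + 512\right) 6 \left(-4\right) \left(-1\right) 18 = - 278 \left(-24\right) \left(-1\right) 18 = - 278 \cdot 24 \cdot 18 = \left(-278\right) 432 = -120096$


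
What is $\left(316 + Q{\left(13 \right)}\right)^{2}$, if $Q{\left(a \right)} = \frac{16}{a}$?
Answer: $\frac{17007376}{169} \approx 1.0064 \cdot 10^{5}$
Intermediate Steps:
$\left(316 + Q{\left(13 \right)}\right)^{2} = \left(316 + \frac{16}{13}\right)^{2} = \left(\frac{4124}{13}\right)^{2} = \frac{17007376}{169}$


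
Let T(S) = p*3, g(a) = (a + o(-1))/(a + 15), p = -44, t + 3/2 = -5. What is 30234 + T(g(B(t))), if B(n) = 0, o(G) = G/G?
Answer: 30102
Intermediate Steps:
t = -13/2 (t = -3/2 - 5 = -13/2 ≈ -6.5000)
o(G) = 1
g(a) = (1 + a)/(15 + a) (g(a) = (a + 1)/(a + 15) = (1 + a)/(15 + a))
T(S) = -132 (T(S) = -44*3 = -132)
30234 + T(g(B(t))) = 30234 - 132 = 30102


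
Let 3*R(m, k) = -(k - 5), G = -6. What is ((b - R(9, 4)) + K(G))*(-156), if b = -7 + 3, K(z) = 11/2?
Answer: -182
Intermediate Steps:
K(z) = 11/2 (K(z) = 11*(½) = 11/2)
b = -4
R(m, k) = 5/3 - k/3 (R(m, k) = (-(k - 5))/3 = (-(-5 + k))/3 = (5 - k)/3 = 5/3 - k/3)
((b - R(9, 4)) + K(G))*(-156) = ((-4 - (5/3 - ⅓*4)) + 11/2)*(-156) = ((-4 - (5/3 - 4/3)) + 11/2)*(-156) = ((-4 - 1*⅓) + 11/2)*(-156) = ((-4 - ⅓) + 11/2)*(-156) = (-13/3 + 11/2)*(-156) = (7/6)*(-156) = -182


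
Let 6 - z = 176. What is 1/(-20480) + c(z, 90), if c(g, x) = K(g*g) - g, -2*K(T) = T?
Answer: -292454401/20480 ≈ -14280.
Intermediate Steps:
K(T) = -T/2
z = -170 (z = 6 - 1*176 = 6 - 176 = -170)
c(g, x) = -g - g²/2 (c(g, x) = -g*g/2 - g = -g²/2 - g = -g - g²/2)
1/(-20480) + c(z, 90) = 1/(-20480) + (½)*(-170)*(-2 - 1*(-170)) = -1/20480 + (½)*(-170)*(-2 + 170) = -1/20480 + (½)*(-170)*168 = -1/20480 - 14280 = -292454401/20480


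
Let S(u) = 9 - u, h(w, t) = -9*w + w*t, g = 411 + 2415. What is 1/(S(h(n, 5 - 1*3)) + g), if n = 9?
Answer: 1/2898 ≈ 0.00034507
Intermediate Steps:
g = 2826
h(w, t) = -9*w + t*w
1/(S(h(n, 5 - 1*3)) + g) = 1/((9 - 9*(-9 + (5 - 1*3))) + 2826) = 1/((9 - 9*(-9 + (5 - 3))) + 2826) = 1/((9 - 9*(-9 + 2)) + 2826) = 1/((9 - 9*(-7)) + 2826) = 1/((9 - 1*(-63)) + 2826) = 1/((9 + 63) + 2826) = 1/(72 + 2826) = 1/2898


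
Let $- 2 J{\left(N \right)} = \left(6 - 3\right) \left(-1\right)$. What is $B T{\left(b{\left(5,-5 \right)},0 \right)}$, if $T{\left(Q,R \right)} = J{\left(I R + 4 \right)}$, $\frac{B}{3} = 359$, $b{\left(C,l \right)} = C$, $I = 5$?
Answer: $\frac{3231}{2} \approx 1615.5$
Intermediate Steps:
$B = 1077$ ($B = 3 \cdot 359 = 1077$)
$J{\left(N \right)} = \frac{3}{2}$ ($J{\left(N \right)} = - \frac{\left(6 - 3\right) \left(-1\right)}{2} = - \frac{3 \left(-1\right)}{2} = \left(- \frac{1}{2}\right) \left(-3\right) = \frac{3}{2}$)
$T{\left(Q,R \right)} = \frac{3}{2}$
$B T{\left(b{\left(5,-5 \right)},0 \right)} = 1077 \cdot \frac{3}{2} = \frac{3231}{2}$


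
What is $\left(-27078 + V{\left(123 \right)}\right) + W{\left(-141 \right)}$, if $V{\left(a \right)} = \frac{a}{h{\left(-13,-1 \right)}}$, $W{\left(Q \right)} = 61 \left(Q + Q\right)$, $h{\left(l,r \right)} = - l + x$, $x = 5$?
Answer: $- \frac{265639}{6} \approx -44273.0$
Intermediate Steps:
$h{\left(l,r \right)} = 5 - l$ ($h{\left(l,r \right)} = - l + 5 = 5 - l$)
$W{\left(Q \right)} = 122 Q$ ($W{\left(Q \right)} = 61 \cdot 2 Q = 122 Q$)
$V{\left(a \right)} = \frac{a}{18}$ ($V{\left(a \right)} = \frac{a}{5 - -13} = \frac{a}{5 + 13} = \frac{a}{18}$)
$\left(-27078 + V{\left(123 \right)}\right) + W{\left(-141 \right)} = \left(-27078 + \frac{1}{18} \cdot 123\right) + 122 \left(-141\right) = \left(-27078 + \frac{41}{6}\right) - 17202 = - \frac{162427}{6} - 17202 = - \frac{265639}{6}$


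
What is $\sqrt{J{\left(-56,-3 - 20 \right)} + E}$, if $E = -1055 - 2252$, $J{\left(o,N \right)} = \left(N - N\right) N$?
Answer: $i \sqrt{3307} \approx 57.507 i$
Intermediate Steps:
$J{\left(o,N \right)} = 0$ ($J{\left(o,N \right)} = 0 N = 0$)
$E = -3307$
$\sqrt{J{\left(-56,-3 - 20 \right)} + E} = \sqrt{0 - 3307} = \sqrt{-3307} = i \sqrt{3307}$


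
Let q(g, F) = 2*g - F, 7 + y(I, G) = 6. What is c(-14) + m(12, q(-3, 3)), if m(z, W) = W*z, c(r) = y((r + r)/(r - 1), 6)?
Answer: -109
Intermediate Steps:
y(I, G) = -1 (y(I, G) = -7 + 6 = -1)
c(r) = -1
q(g, F) = -F + 2*g
c(-14) + m(12, q(-3, 3)) = -1 + (-1*3 + 2*(-3))*12 = -1 + (-3 - 6)*12 = -1 - 9*12 = -1 - 108 = -109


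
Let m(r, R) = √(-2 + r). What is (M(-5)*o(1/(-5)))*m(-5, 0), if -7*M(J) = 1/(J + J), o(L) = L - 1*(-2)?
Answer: 9*I*√7/350 ≈ 0.068034*I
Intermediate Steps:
o(L) = 2 + L (o(L) = L + 2 = 2 + L)
M(J) = -1/(14*J) (M(J) = -1/(7*(J + J)) = -1/(2*J)/7 = -1/(14*J))
(M(-5)*o(1/(-5)))*m(-5, 0) = ((-1/14/(-5))*(2 + 1/(-5)))*√(-2 - 5) = ((-1/14*(-⅕))*(2 - ⅕))*√(-7) = ((1/70)*(9/5))*(I*√7) = 9*(I*√7)/350 = 9*I*√7/350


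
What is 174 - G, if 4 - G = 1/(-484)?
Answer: 82279/484 ≈ 170.00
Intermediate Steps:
G = 1937/484 (G = 4 - 1/(-484) = 4 - 1*(-1/484) = 4 + 1/484 = 1937/484 ≈ 4.0021)
174 - G = 174 - 1*1937/484 = 174 - 1937/484 = 82279/484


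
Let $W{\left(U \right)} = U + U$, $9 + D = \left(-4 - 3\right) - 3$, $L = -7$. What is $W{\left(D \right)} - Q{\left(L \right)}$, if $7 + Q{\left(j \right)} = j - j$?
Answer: $-31$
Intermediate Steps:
$Q{\left(j \right)} = -7$ ($Q{\left(j \right)} = -7 + \left(j - j\right) = -7 + 0 = -7$)
$D = -19$ ($D = -9 - 10 = -19$)
$W{\left(U \right)} = 2 U$
$W{\left(D \right)} - Q{\left(L \right)} = 2 \left(-19\right) - -7 = -38 + 7 = -31$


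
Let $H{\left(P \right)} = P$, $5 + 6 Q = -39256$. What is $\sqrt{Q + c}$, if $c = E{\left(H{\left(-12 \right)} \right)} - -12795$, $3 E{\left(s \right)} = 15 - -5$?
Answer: $\frac{\sqrt{225294}}{6} \approx 79.109$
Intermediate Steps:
$Q = - \frac{13087}{2}$ ($Q = - \frac{5}{6} + \frac{1}{6} \left(-39256\right) = - \frac{5}{6} - \frac{19628}{3} = - \frac{13087}{2} \approx -6543.5$)
$E{\left(s \right)} = \frac{20}{3}$ ($E{\left(s \right)} = \frac{15 - -5}{3} = \frac{15 + 5}{3} = \frac{1}{3} \cdot 20 = \frac{20}{3}$)
$c = \frac{38405}{3}$ ($c = \frac{20}{3} - -12795 = \frac{20}{3} + 12795 = \frac{38405}{3} \approx 12802.0$)
$\sqrt{Q + c} = \sqrt{- \frac{13087}{2} + \frac{38405}{3}} = \sqrt{\frac{37549}{6}} = \frac{\sqrt{225294}}{6}$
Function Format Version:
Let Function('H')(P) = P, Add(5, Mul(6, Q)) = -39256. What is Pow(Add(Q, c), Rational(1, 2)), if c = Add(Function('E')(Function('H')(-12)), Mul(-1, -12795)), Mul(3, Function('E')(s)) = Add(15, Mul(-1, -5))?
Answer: Mul(Rational(1, 6), Pow(225294, Rational(1, 2))) ≈ 79.109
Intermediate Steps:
Q = Rational(-13087, 2) (Q = Add(Rational(-5, 6), Mul(Rational(1, 6), -39256)) = Add(Rational(-5, 6), Rational(-19628, 3)) = Rational(-13087, 2) ≈ -6543.5)
Function('E')(s) = Rational(20, 3) (Function('E')(s) = Mul(Rational(1, 3), Add(15, Mul(-1, -5))) = Mul(Rational(1, 3), Add(15, 5)) = Mul(Rational(1, 3), 20) = Rational(20, 3))
c = Rational(38405, 3) (c = Add(Rational(20, 3), Mul(-1, -12795)) = Add(Rational(20, 3), 12795) = Rational(38405, 3) ≈ 12802.)
Pow(Add(Q, c), Rational(1, 2)) = Pow(Add(Rational(-13087, 2), Rational(38405, 3)), Rational(1, 2)) = Pow(Rational(37549, 6), Rational(1, 2)) = Mul(Rational(1, 6), Pow(225294, Rational(1, 2)))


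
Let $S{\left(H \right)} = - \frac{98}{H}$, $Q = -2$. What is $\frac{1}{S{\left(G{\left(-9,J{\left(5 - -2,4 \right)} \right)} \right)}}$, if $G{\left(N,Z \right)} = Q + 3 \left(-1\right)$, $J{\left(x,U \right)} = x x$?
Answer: $\frac{5}{98} \approx 0.05102$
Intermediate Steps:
$J{\left(x,U \right)} = x^{2}$
$G{\left(N,Z \right)} = -5$ ($G{\left(N,Z \right)} = -2 + 3 \left(-1\right) = -2 - 3 = -5$)
$\frac{1}{S{\left(G{\left(-9,J{\left(5 - -2,4 \right)} \right)} \right)}} = \frac{1}{\left(-98\right) \frac{1}{-5}} = \frac{1}{\left(-98\right) \left(- \frac{1}{5}\right)} = \frac{1}{\frac{98}{5}} = \frac{5}{98}$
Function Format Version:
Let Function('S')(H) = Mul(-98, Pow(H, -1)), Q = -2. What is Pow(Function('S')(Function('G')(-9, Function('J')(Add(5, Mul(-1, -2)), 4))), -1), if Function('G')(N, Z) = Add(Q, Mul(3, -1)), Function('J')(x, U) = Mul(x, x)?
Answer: Rational(5, 98) ≈ 0.051020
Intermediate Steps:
Function('J')(x, U) = Pow(x, 2)
Function('G')(N, Z) = -5 (Function('G')(N, Z) = Add(-2, Mul(3, -1)) = Add(-2, -3) = -5)
Pow(Function('S')(Function('G')(-9, Function('J')(Add(5, Mul(-1, -2)), 4))), -1) = Pow(Mul(-98, Pow(-5, -1)), -1) = Pow(Mul(-98, Rational(-1, 5)), -1) = Pow(Rational(98, 5), -1) = Rational(5, 98)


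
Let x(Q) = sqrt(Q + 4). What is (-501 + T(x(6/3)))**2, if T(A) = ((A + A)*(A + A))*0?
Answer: 251001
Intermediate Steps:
x(Q) = sqrt(4 + Q)
T(A) = 0 (T(A) = ((2*A)*(2*A))*0 = (4*A**2)*0 = 0)
(-501 + T(x(6/3)))**2 = (-501 + 0)**2 = (-501)**2 = 251001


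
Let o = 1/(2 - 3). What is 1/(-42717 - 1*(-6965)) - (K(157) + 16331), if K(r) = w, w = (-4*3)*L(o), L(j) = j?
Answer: -584294937/35752 ≈ -16343.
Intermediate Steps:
o = -1 (o = 1/(-1) = -1)
w = 12 (w = -4*3*(-1) = -12*(-1) = 12)
K(r) = 12
1/(-42717 - 1*(-6965)) - (K(157) + 16331) = 1/(-42717 - 1*(-6965)) - (12 + 16331) = 1/(-42717 + 6965) - 1*16343 = 1/(-35752) - 16343 = -1/35752 - 16343 = -584294937/35752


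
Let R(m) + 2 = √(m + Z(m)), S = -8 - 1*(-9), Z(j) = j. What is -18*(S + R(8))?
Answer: -54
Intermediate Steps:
S = 1 (S = -8 + 9 = 1)
R(m) = -2 + √2*√m (R(m) = -2 + √(m + m) = -2 + √(2*m) = -2 + √2*√m)
-18*(S + R(8)) = -18*(1 + (-2 + √2*√8)) = -18*(1 + (-2 + √2*(2*√2))) = -18*(1 + (-2 + 4)) = -18*(1 + 2) = -18*3 = -54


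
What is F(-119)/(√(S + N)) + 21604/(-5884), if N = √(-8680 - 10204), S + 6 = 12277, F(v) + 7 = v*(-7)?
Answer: -5401/1471 + 826/√(12271 + 2*I*√4721) ≈ 3.7846 - 0.041749*I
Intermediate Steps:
F(v) = -7 - 7*v (F(v) = -7 + v*(-7) = -7 - 7*v)
S = 12271 (S = -6 + 12277 = 12271)
N = 2*I*√4721 (N = √(-18884) = 2*I*√4721 ≈ 137.42*I)
F(-119)/(√(S + N)) + 21604/(-5884) = (-7 - 7*(-119))/(√(12271 + 2*I*√4721)) + 21604/(-5884) = (-7 + 833)/√(12271 + 2*I*√4721) + 21604*(-1/5884) = 826/√(12271 + 2*I*√4721) - 5401/1471 = -5401/1471 + 826/√(12271 + 2*I*√4721)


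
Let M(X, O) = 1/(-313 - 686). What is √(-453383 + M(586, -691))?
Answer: I*√50275187598/333 ≈ 673.34*I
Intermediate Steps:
M(X, O) = -1/999 (M(X, O) = 1/(-999) = -1/999)
√(-453383 + M(586, -691)) = √(-453383 - 1/999) = √(-452929618/999) = I*√50275187598/333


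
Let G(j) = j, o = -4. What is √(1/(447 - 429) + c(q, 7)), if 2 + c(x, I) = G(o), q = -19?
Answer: I*√214/6 ≈ 2.4381*I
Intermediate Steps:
c(x, I) = -6 (c(x, I) = -2 - 4 = -6)
√(1/(447 - 429) + c(q, 7)) = √(1/(447 - 429) - 6) = √(1/18 - 6) = √(-107/18) = I*√214/6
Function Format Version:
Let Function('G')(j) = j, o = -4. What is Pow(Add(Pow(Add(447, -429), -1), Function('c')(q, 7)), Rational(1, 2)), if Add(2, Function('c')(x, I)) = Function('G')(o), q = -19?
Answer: Mul(Rational(1, 6), I, Pow(214, Rational(1, 2))) ≈ Mul(2.4381, I)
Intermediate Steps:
Function('c')(x, I) = -6 (Function('c')(x, I) = Add(-2, -4) = -6)
Pow(Add(Pow(Add(447, -429), -1), Function('c')(q, 7)), Rational(1, 2)) = Pow(Add(Pow(Add(447, -429), -1), -6), Rational(1, 2)) = Pow(Add(Pow(18, -1), -6), Rational(1, 2)) = Pow(Add(Rational(1, 18), -6), Rational(1, 2)) = Pow(Rational(-107, 18), Rational(1, 2)) = Mul(Rational(1, 6), I, Pow(214, Rational(1, 2)))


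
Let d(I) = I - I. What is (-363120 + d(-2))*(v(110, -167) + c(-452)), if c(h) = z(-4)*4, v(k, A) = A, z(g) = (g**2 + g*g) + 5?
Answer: 6899280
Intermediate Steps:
z(g) = 5 + 2*g**2 (z(g) = (g**2 + g**2) + 5 = 2*g**2 + 5 = 5 + 2*g**2)
c(h) = 148 (c(h) = (5 + 2*(-4)**2)*4 = (5 + 2*16)*4 = (5 + 32)*4 = 37*4 = 148)
d(I) = 0
(-363120 + d(-2))*(v(110, -167) + c(-452)) = (-363120 + 0)*(-167 + 148) = -363120*(-19) = 6899280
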